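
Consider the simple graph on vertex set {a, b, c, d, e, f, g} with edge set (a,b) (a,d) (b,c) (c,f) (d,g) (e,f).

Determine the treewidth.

A width-1 tree decomposition is:
Bags: B1 = {d, g}  B2 = {a, d}  B3 = {a, b}  B4 = {b, c}  B5 = {c, f}  B6 = {e, f}
Tree: B1–B2, B2–B3, B3–B4, B4–B5, B5–B6
Every bag has size at most 2, so the width is 2 − 1 = 1 and tw(G) ≤ 1. Since G has at least one edge (e.g. g–d), it is not an edgeless graph, so tw(G) ≥ 1. The upper and lower bounds meet at 1, so that is the treewidth.

1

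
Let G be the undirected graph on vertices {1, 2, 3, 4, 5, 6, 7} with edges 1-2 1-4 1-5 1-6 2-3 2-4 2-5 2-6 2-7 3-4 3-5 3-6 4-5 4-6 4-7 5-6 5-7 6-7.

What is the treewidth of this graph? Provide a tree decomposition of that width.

The largest bag has 5 vertices, giving width 4; this decomposition certifies tw(G) ≤ 4. For the lower bound, the 5 vertices {1, 2, 4, 5, 6} are pairwise adjacent, and any tree decomposition puts a clique entirely inside one bag — forcing width ≥ 4. Hence tw(G) = 4 exactly.

Treewidth 4.
One such decomposition:
Bags: B1 = {2, 4, 5, 6, 7}  B2 = {2, 3, 4, 5, 6}  B3 = {1, 2, 4, 5, 6}
Tree: B1–B2, B1–B3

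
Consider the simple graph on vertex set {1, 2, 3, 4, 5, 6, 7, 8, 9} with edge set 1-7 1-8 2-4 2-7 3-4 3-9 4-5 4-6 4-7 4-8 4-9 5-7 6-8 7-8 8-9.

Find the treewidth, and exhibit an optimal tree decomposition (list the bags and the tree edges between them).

Treewidth 2.
One such decomposition:
Bags: B1 = {4, 7, 8}  B2 = {4, 8, 9}  B3 = {4, 5, 7}  B4 = {4, 6, 8}  B5 = {3, 4, 9}  B6 = {1, 7, 8}  B7 = {2, 4, 7}
Tree: B1–B2, B1–B3, B2–B4, B2–B5, B1–B6, B3–B7

Each bag holds 3 vertices, so the decomposition has width 2, which upper-bounds the treewidth. On the other hand G contains the 3-clique {1, 7, 8}. A clique must lie in a single bag of any decomposition, so no decomposition can have width below 2. Therefore the treewidth is 2.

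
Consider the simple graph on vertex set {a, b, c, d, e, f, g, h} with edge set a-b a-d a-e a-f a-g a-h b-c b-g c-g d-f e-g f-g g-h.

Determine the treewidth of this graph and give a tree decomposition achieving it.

Every bag has size at most 3, so the width is 3 − 1 = 2 and tw(G) ≤ 2. For the lower bound, the 3 vertices {a, d, f} are pairwise adjacent, and any tree decomposition puts a clique entirely inside one bag — forcing width ≥ 2. Combining the bounds, tw(G) = 2.

Treewidth 2.
One optimal decomposition is:
Bags: B1 = {a, f, g}  B2 = {a, d, f}  B3 = {a, e, g}  B4 = {a, g, h}  B5 = {a, b, g}  B6 = {b, c, g}
Tree: B1–B2, B1–B3, B3–B4, B4–B5, B5–B6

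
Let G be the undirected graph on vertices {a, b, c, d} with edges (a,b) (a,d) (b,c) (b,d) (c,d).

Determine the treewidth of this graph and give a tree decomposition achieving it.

Treewidth 2.
Bags: B1 = {a, b, d}  B2 = {b, c, d}
Tree: B1–B2

Each bag holds 3 vertices, so the decomposition has width 2, which upper-bounds the treewidth. On the other hand G contains the 3-clique {b, c, d}. A clique must lie in a single bag of any decomposition, so no decomposition can have width below 2. The upper and lower bounds meet at 2, so that is the treewidth.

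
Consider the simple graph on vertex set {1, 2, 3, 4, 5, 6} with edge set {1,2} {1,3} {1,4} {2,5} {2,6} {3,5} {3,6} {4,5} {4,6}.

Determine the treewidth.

A width-3 tree decomposition is:
Bags: B1 = {1, 4, 5, 6}  B2 = {1, 3, 5, 6}  B3 = {1, 2, 5, 6}
Tree: B1–B2, B2–B3
Every bag has size at most 4, so the width is 4 − 1 = 3 and tw(G) ≤ 3. For the lower bound: the 4 vertex sets {4,5}, {1,3}, {6}, {2} are disjoint, each induces a connected subgraph, and every pair is joined by at least one edge of G. Contracting each set to a single vertex therefore yields K_{4} as a minor, and since treewidth is minor-monotone, tw(G) ≥ tw(K_{4}) = 3. Hence tw(G) = 3 exactly.

3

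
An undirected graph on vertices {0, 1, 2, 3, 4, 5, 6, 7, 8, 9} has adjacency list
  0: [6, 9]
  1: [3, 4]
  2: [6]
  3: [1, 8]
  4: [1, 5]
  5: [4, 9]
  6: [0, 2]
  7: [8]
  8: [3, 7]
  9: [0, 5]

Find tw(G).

1

A width-1 tree decomposition is:
Bags: B1 = {2, 6}  B2 = {0, 6}  B3 = {0, 9}  B4 = {5, 9}  B5 = {4, 5}  B6 = {1, 4}  B7 = {1, 3}  B8 = {3, 8}  B9 = {7, 8}
Tree: B1–B2, B2–B3, B3–B4, B4–B5, B5–B6, B6–B7, B7–B8, B8–B9
Each bag holds 2 vertices, so the decomposition has width 1, which upper-bounds the treewidth. Any graph with an edge has treewidth ≥ 1, and G has the edge 2–6. Therefore the treewidth is 1.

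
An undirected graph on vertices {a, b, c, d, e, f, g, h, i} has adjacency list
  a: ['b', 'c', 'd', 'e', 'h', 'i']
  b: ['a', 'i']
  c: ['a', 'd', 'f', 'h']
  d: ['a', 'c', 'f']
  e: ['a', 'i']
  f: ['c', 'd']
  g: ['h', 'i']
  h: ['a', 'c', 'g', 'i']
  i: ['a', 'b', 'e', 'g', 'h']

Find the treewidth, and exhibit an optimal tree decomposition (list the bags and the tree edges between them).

Treewidth 2.
One optimal decomposition is:
Bags: B1 = {a, e, i}  B2 = {a, b, i}  B3 = {a, h, i}  B4 = {a, c, h}  B5 = {a, c, d}  B6 = {c, d, f}  B7 = {g, h, i}
Tree: B1–B2, B2–B3, B3–B4, B4–B5, B5–B6, B3–B7

Every bag has size at most 3, so the width is 3 − 1 = 2 and tw(G) ≤ 2. On the other hand G contains the 3-clique {g, h, i}. A clique must lie in a single bag of any decomposition, so no decomposition can have width below 2. Hence tw(G) = 2 exactly.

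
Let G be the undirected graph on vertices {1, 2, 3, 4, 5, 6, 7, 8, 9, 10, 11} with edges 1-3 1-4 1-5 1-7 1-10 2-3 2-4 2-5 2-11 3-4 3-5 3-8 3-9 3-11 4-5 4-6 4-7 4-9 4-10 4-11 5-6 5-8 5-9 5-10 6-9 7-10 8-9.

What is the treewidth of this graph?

A width-3 tree decomposition is:
Bags: B1 = {3, 4, 5, 9}  B2 = {3, 5, 8, 9}  B3 = {4, 5, 6, 9}  B4 = {2, 3, 4, 5}  B5 = {1, 3, 4, 5}  B6 = {1, 4, 5, 10}  B7 = {1, 4, 7, 10}  B8 = {2, 3, 4, 11}
Tree: B1–B2, B1–B3, B1–B4, B4–B5, B5–B6, B6–B7, B4–B8
The largest bag has 4 vertices, giving width 3; this decomposition certifies tw(G) ≤ 3. On the other hand G contains the 4-clique {3, 5, 8, 9}. A clique must lie in a single bag of any decomposition, so no decomposition can have width below 3. Hence tw(G) = 3 exactly.

3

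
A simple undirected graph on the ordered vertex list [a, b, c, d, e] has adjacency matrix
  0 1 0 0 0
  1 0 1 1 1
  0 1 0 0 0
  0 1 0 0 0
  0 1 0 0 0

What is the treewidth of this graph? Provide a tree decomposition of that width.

Every bag has size at most 2, so the width is 2 − 1 = 1 and tw(G) ≤ 1. G has an edge, so its treewidth is at least 1. The upper and lower bounds meet at 1, so that is the treewidth.

Treewidth 1.
One optimal decomposition is:
Bags: B1 = {a, b}  B2 = {b, c}  B3 = {b, d}  B4 = {b, e}
Tree: B1–B2, B1–B3, B3–B4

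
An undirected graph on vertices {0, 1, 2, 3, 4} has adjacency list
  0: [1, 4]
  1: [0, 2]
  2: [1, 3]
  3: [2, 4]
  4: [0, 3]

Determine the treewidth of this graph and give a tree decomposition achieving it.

The largest bag has 3 vertices, giving width 2; this decomposition certifies tw(G) ≤ 2. Since 1–2–3–4–0–1 is a cycle in G, G is not acyclic. Forests are exactly the graphs of treewidth ≤ 1, so tw(G) ≥ 2. Hence tw(G) = 2 exactly.

Treewidth 2.
Bags: B1 = {1, 2, 3}  B2 = {1, 3, 4}  B3 = {0, 1, 4}
Tree: B1–B2, B2–B3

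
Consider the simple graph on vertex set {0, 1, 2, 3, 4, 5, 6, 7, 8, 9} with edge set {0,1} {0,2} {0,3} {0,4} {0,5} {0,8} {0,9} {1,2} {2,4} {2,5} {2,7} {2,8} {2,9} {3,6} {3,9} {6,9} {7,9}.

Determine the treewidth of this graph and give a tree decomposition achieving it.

Treewidth 2.
One such decomposition:
Bags: B1 = {0, 1, 2}  B2 = {0, 2, 4}  B3 = {0, 2, 9}  B4 = {0, 2, 8}  B5 = {0, 3, 9}  B6 = {2, 7, 9}  B7 = {0, 2, 5}  B8 = {3, 6, 9}
Tree: B1–B2, B2–B3, B2–B4, B3–B5, B3–B6, B1–B7, B5–B8

Each bag holds 3 vertices, so the decomposition has width 2, which upper-bounds the treewidth. On the other hand G contains the 3-clique {0, 1, 2}. A clique must lie in a single bag of any decomposition, so no decomposition can have width below 2. The upper and lower bounds meet at 2, so that is the treewidth.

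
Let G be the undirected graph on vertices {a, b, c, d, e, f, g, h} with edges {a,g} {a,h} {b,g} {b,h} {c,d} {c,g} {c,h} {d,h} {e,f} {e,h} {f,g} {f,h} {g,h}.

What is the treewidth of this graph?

A width-2 tree decomposition is:
Bags: B1 = {b, g, h}  B2 = {c, g, h}  B3 = {a, g, h}  B4 = {f, g, h}  B5 = {c, d, h}  B6 = {e, f, h}
Tree: B1–B2, B1–B3, B2–B4, B2–B5, B4–B6
Each bag holds 3 vertices, so the decomposition has width 2, which upper-bounds the treewidth. For the lower bound, the 3 vertices {c, d, h} are pairwise adjacent, and any tree decomposition puts a clique entirely inside one bag — forcing width ≥ 2. Therefore the treewidth is 2.

2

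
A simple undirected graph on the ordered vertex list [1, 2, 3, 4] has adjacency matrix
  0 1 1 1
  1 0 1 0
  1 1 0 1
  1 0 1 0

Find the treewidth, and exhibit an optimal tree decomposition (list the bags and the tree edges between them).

Treewidth 2.
One optimal decomposition is:
Bags: B1 = {1, 2, 3}  B2 = {1, 3, 4}
Tree: B1–B2

Each bag holds 3 vertices, so the decomposition has width 2, which upper-bounds the treewidth. For the lower bound, the 3 vertices {1, 2, 3} are pairwise adjacent, and any tree decomposition puts a clique entirely inside one bag — forcing width ≥ 2. Therefore the treewidth is 2.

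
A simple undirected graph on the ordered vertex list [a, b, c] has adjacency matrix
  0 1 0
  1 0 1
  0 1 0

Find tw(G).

1

A width-1 tree decomposition is:
Bags: B1 = {b, c}  B2 = {a, b}
Tree: B1–B2
Each bag holds 2 vertices, so the decomposition has width 1, which upper-bounds the treewidth. G has an edge, so its treewidth is at least 1. Combining the bounds, tw(G) = 1.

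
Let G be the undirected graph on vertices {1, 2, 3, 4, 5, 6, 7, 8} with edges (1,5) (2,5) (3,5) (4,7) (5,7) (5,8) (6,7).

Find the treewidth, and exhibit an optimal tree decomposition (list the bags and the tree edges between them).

Each bag holds 2 vertices, so the decomposition has width 1, which upper-bounds the treewidth. Any graph with an edge has treewidth ≥ 1, and G has the edge 7–6. Therefore the treewidth is 1.

Treewidth 1.
One such decomposition:
Bags: B1 = {6, 7}  B2 = {5, 7}  B3 = {3, 5}  B4 = {2, 5}  B5 = {5, 8}  B6 = {4, 7}  B7 = {1, 5}
Tree: B1–B2, B2–B3, B3–B4, B3–B5, B1–B6, B4–B7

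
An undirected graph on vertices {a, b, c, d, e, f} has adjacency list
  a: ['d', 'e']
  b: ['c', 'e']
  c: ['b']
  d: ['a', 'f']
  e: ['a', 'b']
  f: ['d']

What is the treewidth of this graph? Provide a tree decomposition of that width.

Each bag holds 2 vertices, so the decomposition has width 1, which upper-bounds the treewidth. Since G has at least one edge (e.g. f–d), it is not an edgeless graph, so tw(G) ≥ 1. Combining the bounds, tw(G) = 1.

Treewidth 1.
One such decomposition:
Bags: B1 = {d, f}  B2 = {a, d}  B3 = {a, e}  B4 = {b, e}  B5 = {b, c}
Tree: B1–B2, B2–B3, B3–B4, B4–B5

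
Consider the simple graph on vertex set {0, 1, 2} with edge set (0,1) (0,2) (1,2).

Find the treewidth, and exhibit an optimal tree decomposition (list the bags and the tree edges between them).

Treewidth 2.
One such decomposition:
Bags: B1 = {0, 1, 2}
Tree: (single bag)

A single bag containing all 3 vertices is trivially a valid decomposition of width 2. For the lower bound, the 3 vertices {0, 1, 2} are pairwise adjacent, and any tree decomposition puts a clique entirely inside one bag — forcing width ≥ 2. Hence tw(G) = 2 exactly.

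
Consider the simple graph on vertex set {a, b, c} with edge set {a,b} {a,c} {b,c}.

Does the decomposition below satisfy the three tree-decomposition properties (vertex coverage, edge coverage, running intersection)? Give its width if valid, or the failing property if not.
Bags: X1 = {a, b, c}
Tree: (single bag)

Yes; width 2.

Vertex coverage: the bags together contain {a, b, c}, the full vertex set. Edge coverage: each edge of G has both endpoints in at least one bag. Running intersection: for every vertex, the bags containing it form a connected subtree. All three properties hold, so this is a valid tree decomposition of width max|bag| − 1 = 2, and hence tw(G) ≤ 2.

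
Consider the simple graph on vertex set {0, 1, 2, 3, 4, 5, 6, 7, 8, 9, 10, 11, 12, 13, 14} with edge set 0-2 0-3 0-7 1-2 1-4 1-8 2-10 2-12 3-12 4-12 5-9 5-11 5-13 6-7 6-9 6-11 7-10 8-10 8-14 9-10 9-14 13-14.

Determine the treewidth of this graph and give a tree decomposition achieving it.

Treewidth 3.
One optimal decomposition is:
Bags: B1 = {1, 3, 4, 12}  B2 = {1, 2, 3, 12}  B3 = {0, 1, 2, 3}  B4 = {0, 1, 2, 8}  B5 = {0, 2, 8, 10}  B6 = {0, 7, 8, 10}  B7 = {7, 8, 10, 14}  B8 = {7, 9, 10, 14}  B9 = {6, 7, 9, 14}  B10 = {6, 9, 13, 14}  B11 = {5, 6, 9, 13}  B12 = {5, 6, 11, 13}
Tree: B1–B2, B2–B3, B3–B4, B4–B5, B5–B6, B6–B7, B7–B8, B8–B9, B9–B10, B10–B11, B11–B12

The largest bag has 4 vertices, giving width 3; this decomposition certifies tw(G) ≤ 3. For the lower bound: the 4 vertex sets {3,4,12}, {1}, {2}, {0,7,8,10} are disjoint, each induces a connected subgraph, and every pair is joined by at least one edge of G. Contracting each set to a single vertex therefore yields K_{4} as a minor, and since treewidth is minor-monotone, tw(G) ≥ tw(K_{4}) = 3. Hence tw(G) = 3 exactly.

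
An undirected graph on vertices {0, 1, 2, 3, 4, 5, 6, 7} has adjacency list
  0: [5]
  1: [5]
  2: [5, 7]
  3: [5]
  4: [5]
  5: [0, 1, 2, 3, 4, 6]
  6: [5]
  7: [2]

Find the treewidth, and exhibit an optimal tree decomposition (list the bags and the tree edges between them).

Treewidth 1.
Bags: B1 = {3, 5}  B2 = {5, 6}  B3 = {4, 5}  B4 = {2, 5}  B5 = {2, 7}  B6 = {0, 5}  B7 = {1, 5}
Tree: B1–B2, B1–B3, B3–B4, B4–B5, B4–B6, B3–B7

Each bag holds 2 vertices, so the decomposition has width 1, which upper-bounds the treewidth. G has an edge, so its treewidth is at least 1. Combining the bounds, tw(G) = 1.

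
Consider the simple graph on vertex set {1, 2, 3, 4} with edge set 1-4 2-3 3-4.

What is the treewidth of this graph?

A width-1 tree decomposition is:
Bags: B1 = {2, 3}  B2 = {3, 4}  B3 = {1, 4}
Tree: B1–B2, B2–B3
The largest bag has 2 vertices, giving width 1; this decomposition certifies tw(G) ≤ 1. Since G has at least one edge (e.g. 3–2), it is not an edgeless graph, so tw(G) ≥ 1. Combining the bounds, tw(G) = 1.

1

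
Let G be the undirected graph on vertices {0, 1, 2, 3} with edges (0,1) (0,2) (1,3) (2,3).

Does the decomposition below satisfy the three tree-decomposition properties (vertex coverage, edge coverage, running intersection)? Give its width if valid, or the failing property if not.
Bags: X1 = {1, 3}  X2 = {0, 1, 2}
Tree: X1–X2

A tree decomposition must satisfy three properties: every vertex lies in some bag; for every edge, both endpoints lie together in some bag; and for every vertex, the bags containing it form a connected subtree. Here edge (2,3) lies in no bag, so the decomposition is invalid.

No — edge (2,3) lies in no bag.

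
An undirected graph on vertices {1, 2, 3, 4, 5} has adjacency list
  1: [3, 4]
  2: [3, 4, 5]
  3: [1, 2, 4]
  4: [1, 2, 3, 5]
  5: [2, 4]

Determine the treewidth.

A width-2 tree decomposition is:
Bags: B1 = {2, 3, 4}  B2 = {2, 4, 5}  B3 = {1, 3, 4}
Tree: B1–B2, B1–B3
Every bag has size at most 3, so the width is 3 − 1 = 2 and tw(G) ≤ 2. For the lower bound, the 3 vertices {1, 3, 4} are pairwise adjacent, and any tree decomposition puts a clique entirely inside one bag — forcing width ≥ 2. Therefore the treewidth is 2.

2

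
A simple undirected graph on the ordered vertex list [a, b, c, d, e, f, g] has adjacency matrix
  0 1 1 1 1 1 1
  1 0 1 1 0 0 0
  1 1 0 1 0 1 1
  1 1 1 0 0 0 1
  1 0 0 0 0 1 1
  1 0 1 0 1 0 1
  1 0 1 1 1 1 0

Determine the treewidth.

A width-3 tree decomposition is:
Bags: B1 = {a, c, d, g}  B2 = {a, c, f, g}  B3 = {a, e, f, g}  B4 = {a, b, c, d}
Tree: B1–B2, B2–B3, B1–B4
Every bag has size at most 4, so the width is 4 − 1 = 3 and tw(G) ≤ 3. Conversely, {a, e, f, g} is a clique of size 4, and the vertices of any clique must share a bag in every tree decomposition; so some bag has ≥ 4 vertices and tw(G) ≥ 3. Hence tw(G) = 3 exactly.

3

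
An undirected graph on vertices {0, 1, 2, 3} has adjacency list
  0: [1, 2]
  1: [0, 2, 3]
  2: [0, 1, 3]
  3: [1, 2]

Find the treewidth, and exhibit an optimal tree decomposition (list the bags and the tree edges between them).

Treewidth 2.
One such decomposition:
Bags: B1 = {1, 2, 3}  B2 = {0, 1, 2}
Tree: B1–B2

Every bag has size at most 3, so the width is 3 − 1 = 2 and tw(G) ≤ 2. Conversely, {0, 1, 2} is a clique of size 3, and the vertices of any clique must share a bag in every tree decomposition; so some bag has ≥ 3 vertices and tw(G) ≥ 2. The upper and lower bounds meet at 2, so that is the treewidth.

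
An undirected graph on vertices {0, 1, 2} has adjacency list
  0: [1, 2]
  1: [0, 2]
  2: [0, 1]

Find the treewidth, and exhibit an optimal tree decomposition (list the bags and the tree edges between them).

Treewidth 2.
One optimal decomposition is:
Bags: B1 = {0, 1, 2}
Tree: (single bag)

A single bag containing all 3 vertices is trivially a valid decomposition of width 2. For the lower bound, the 3 vertices {0, 1, 2} are pairwise adjacent, and any tree decomposition puts a clique entirely inside one bag — forcing width ≥ 2. Hence tw(G) = 2 exactly.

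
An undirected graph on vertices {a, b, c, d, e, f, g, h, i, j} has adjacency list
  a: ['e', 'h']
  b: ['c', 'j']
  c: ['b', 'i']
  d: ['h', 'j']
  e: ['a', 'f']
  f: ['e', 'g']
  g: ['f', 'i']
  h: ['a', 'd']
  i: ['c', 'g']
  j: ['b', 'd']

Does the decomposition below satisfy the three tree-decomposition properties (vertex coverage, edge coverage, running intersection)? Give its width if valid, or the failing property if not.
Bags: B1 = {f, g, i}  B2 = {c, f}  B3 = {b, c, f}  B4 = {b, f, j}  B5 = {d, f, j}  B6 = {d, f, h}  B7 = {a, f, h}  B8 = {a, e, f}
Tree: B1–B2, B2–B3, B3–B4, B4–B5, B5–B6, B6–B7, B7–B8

No — edge (i,c) lies in no bag.

A tree decomposition must satisfy three properties: every vertex lies in some bag; for every edge, both endpoints lie together in some bag; and for every vertex, the bags containing it form a connected subtree. Here edge (i,c) lies in no bag, so the decomposition is invalid.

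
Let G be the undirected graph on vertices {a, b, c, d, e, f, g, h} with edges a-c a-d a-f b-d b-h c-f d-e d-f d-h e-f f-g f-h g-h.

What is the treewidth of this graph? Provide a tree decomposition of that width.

Treewidth 2.
Bags: B1 = {d, e, f}  B2 = {d, f, h}  B3 = {a, d, f}  B4 = {a, c, f}  B5 = {f, g, h}  B6 = {b, d, h}
Tree: B1–B2, B1–B3, B3–B4, B2–B5, B2–B6

The largest bag has 3 vertices, giving width 2; this decomposition certifies tw(G) ≤ 2. Conversely, {d, e, f} is a clique of size 3, and the vertices of any clique must share a bag in every tree decomposition; so some bag has ≥ 3 vertices and tw(G) ≥ 2. Hence tw(G) = 2 exactly.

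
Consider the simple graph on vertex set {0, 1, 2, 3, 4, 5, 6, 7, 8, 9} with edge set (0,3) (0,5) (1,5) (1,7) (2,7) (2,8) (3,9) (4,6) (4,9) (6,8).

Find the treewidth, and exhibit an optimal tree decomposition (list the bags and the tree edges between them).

Every bag has size at most 3, so the width is 3 − 1 = 2 and tw(G) ≤ 2. Since 6–8–2–7–1–5–0–3–9–4–6 is a cycle in G, G is not acyclic. Forests are exactly the graphs of treewidth ≤ 1, so tw(G) ≥ 2. Hence tw(G) = 2 exactly.

Treewidth 2.
Bags: B1 = {2, 6, 8}  B2 = {2, 6, 7}  B3 = {1, 6, 7}  B4 = {1, 5, 6}  B5 = {0, 5, 6}  B6 = {0, 3, 6}  B7 = {3, 6, 9}  B8 = {4, 6, 9}
Tree: B1–B2, B2–B3, B3–B4, B4–B5, B5–B6, B6–B7, B7–B8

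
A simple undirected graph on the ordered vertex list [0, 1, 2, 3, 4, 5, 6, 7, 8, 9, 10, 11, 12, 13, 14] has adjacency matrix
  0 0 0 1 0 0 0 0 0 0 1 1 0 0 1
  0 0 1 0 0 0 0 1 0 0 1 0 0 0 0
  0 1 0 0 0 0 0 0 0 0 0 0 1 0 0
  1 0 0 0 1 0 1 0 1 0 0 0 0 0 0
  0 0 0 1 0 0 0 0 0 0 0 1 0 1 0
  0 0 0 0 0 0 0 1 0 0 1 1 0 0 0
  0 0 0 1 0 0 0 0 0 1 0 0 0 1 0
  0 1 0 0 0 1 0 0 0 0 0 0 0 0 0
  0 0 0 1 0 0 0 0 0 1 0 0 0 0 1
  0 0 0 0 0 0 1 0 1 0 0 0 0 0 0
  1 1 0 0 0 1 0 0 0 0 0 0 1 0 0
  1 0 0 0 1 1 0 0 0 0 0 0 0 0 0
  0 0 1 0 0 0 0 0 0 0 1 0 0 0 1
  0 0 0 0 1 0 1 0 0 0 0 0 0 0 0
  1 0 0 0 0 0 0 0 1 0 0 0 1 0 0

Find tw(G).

3

A width-3 tree decomposition is:
Bags: B1 = {1, 2, 5, 7}  B2 = {1, 2, 5, 10}  B3 = {2, 5, 10, 12}  B4 = {5, 10, 11, 12}  B5 = {0, 10, 11, 12}  B6 = {0, 11, 12, 14}  B7 = {0, 4, 11, 14}  B8 = {0, 3, 4, 14}  B9 = {3, 4, 8, 14}  B10 = {3, 4, 8, 13}  B11 = {3, 6, 8, 13}  B12 = {6, 8, 9, 13}
Tree: B1–B2, B2–B3, B3–B4, B4–B5, B5–B6, B6–B7, B7–B8, B8–B9, B9–B10, B10–B11, B11–B12
Every bag has size at most 4, so the width is 4 − 1 = 3 and tw(G) ≤ 3. For the lower bound: the 4 vertex sets {1,2,7}, {5}, {10}, {0,11,12,14} are disjoint, each induces a connected subgraph, and every pair is joined by at least one edge of G. Contracting each set to a single vertex therefore yields K_{4} as a minor, and since treewidth is minor-monotone, tw(G) ≥ tw(K_{4}) = 3. Combining the bounds, tw(G) = 3.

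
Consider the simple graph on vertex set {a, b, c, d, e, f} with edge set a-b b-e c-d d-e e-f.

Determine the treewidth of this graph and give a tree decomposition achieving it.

Treewidth 1.
Bags: B1 = {d, e}  B2 = {b, e}  B3 = {e, f}  B4 = {c, d}  B5 = {a, b}
Tree: B1–B2, B1–B3, B1–B4, B2–B5

Every bag has size at most 2, so the width is 2 − 1 = 1 and tw(G) ≤ 1. G has an edge, so its treewidth is at least 1. Therefore the treewidth is 1.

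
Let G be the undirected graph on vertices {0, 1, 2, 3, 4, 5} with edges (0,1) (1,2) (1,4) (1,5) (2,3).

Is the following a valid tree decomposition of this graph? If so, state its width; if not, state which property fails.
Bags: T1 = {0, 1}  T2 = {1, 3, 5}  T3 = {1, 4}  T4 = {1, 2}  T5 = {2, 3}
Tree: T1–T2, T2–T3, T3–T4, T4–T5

No — bags containing vertex 3 are not connected in the tree.

A tree decomposition must satisfy three properties: every vertex lies in some bag; for every edge, both endpoints lie together in some bag; and for every vertex, the bags containing it form a connected subtree. Here bags containing vertex 3 are not connected in the tree, so the decomposition is invalid.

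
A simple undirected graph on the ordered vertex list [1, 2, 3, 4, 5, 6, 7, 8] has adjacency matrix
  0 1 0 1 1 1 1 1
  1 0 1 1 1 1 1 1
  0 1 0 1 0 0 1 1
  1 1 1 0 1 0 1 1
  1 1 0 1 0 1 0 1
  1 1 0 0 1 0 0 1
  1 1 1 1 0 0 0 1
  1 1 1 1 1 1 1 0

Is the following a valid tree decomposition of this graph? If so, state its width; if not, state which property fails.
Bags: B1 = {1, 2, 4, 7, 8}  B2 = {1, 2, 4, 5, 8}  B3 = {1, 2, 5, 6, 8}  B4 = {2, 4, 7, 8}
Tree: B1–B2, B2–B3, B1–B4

No — vertex 3 appears in no bag.

A tree decomposition must satisfy three properties: every vertex lies in some bag; for every edge, both endpoints lie together in some bag; and for every vertex, the bags containing it form a connected subtree. Here vertex 3 appears in no bag, so the decomposition is invalid.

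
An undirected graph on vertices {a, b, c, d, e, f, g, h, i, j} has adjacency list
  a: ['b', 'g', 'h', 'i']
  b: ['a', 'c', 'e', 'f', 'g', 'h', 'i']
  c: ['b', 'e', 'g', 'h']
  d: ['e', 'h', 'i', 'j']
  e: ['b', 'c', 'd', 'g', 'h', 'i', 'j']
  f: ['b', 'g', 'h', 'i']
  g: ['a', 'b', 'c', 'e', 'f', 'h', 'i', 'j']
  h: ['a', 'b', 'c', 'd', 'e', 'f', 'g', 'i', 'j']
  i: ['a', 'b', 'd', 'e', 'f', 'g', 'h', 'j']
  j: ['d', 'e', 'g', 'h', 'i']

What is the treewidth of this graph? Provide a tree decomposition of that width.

Every bag has size at most 5, so the width is 5 − 1 = 4 and tw(G) ≤ 4. On the other hand G contains the 5-clique {d, e, h, i, j}. A clique must lie in a single bag of any decomposition, so no decomposition can have width below 4. Hence tw(G) = 4 exactly.

Treewidth 4.
One such decomposition:
Bags: B1 = {b, e, g, h, i}  B2 = {e, g, h, i, j}  B3 = {d, e, h, i, j}  B4 = {b, f, g, h, i}  B5 = {b, c, e, g, h}  B6 = {a, b, g, h, i}
Tree: B1–B2, B2–B3, B1–B4, B1–B5, B1–B6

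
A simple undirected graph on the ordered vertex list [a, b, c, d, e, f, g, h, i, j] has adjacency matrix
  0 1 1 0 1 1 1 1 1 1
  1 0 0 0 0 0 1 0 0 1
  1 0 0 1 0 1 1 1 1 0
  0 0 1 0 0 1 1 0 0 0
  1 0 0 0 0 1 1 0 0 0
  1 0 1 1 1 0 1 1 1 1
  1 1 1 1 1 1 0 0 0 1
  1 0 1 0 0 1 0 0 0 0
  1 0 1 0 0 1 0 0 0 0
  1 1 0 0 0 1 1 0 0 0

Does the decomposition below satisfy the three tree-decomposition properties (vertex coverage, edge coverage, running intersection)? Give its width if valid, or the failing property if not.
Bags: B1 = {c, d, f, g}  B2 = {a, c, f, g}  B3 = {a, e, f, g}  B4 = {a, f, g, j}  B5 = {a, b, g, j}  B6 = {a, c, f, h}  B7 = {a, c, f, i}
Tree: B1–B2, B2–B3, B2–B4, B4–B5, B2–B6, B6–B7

Yes; width 3.

Vertex coverage: the bags together contain {a, b, c, d, e, f, g, h, i, j}, the full vertex set. Edge coverage: each edge of G has both endpoints in at least one bag. Running intersection: for every vertex, the bags containing it form a connected subtree. All three properties hold, so this is a valid tree decomposition of width max|bag| − 1 = 3, and hence tw(G) ≤ 3.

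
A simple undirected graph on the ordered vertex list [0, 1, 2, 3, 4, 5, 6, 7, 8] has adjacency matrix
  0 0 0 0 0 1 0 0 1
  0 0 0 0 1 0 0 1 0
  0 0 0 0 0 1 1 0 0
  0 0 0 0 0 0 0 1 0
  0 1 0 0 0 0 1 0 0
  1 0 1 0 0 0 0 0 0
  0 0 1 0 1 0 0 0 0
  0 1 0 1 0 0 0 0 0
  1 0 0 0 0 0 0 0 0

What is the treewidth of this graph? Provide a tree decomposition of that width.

Treewidth 1.
One such decomposition:
Bags: B1 = {0, 8}  B2 = {0, 5}  B3 = {2, 5}  B4 = {2, 6}  B5 = {4, 6}  B6 = {1, 4}  B7 = {1, 7}  B8 = {3, 7}
Tree: B1–B2, B2–B3, B3–B4, B4–B5, B5–B6, B6–B7, B7–B8

Every bag has size at most 2, so the width is 2 − 1 = 1 and tw(G) ≤ 1. G has an edge, so its treewidth is at least 1. Therefore the treewidth is 1.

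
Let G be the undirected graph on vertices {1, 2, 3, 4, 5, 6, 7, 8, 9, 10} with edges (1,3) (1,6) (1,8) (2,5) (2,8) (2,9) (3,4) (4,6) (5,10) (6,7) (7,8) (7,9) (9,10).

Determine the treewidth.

2

A width-2 tree decomposition is:
Bags: B1 = {3, 4, 6}  B2 = {1, 3, 6}  B3 = {1, 6, 7}  B4 = {1, 7, 8}  B5 = {7, 8, 9}  B6 = {2, 8, 9}  B7 = {2, 9, 10}  B8 = {2, 5, 10}
Tree: B1–B2, B2–B3, B3–B4, B4–B5, B5–B6, B6–B7, B7–B8
The largest bag has 3 vertices, giving width 2; this decomposition certifies tw(G) ≤ 2. For the lower bound, G contains the cycle 4–3–1–6–4, so G is not a forest; only forests have treewidth ≤ 1, hence tw(G) ≥ 2. The upper and lower bounds meet at 2, so that is the treewidth.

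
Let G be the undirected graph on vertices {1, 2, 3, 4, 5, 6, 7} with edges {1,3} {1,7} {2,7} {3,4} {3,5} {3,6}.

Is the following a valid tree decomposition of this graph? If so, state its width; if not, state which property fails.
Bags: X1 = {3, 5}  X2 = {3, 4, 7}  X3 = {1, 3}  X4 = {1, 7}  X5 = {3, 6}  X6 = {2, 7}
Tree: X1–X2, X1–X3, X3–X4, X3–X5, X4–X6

No — bags containing vertex 7 are not connected in the tree.

A tree decomposition must satisfy three properties: every vertex lies in some bag; for every edge, both endpoints lie together in some bag; and for every vertex, the bags containing it form a connected subtree. Here bags containing vertex 7 are not connected in the tree, so the decomposition is invalid.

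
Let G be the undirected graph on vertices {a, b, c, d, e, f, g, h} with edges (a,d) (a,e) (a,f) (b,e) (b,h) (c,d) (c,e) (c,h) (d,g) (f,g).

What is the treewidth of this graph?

A width-2 tree decomposition is:
Bags: B1 = {a, f, g}  B2 = {a, d, g}  B3 = {a, d, e}  B4 = {c, d, e}  B5 = {b, c, e}  B6 = {b, c, h}
Tree: B1–B2, B2–B3, B3–B4, B4–B5, B5–B6
Each bag holds 3 vertices, so the decomposition has width 2, which upper-bounds the treewidth. For the lower bound, G contains the cycle f–g–d–a–f, so G is not a forest; only forests have treewidth ≤ 1, hence tw(G) ≥ 2. Therefore the treewidth is 2.

2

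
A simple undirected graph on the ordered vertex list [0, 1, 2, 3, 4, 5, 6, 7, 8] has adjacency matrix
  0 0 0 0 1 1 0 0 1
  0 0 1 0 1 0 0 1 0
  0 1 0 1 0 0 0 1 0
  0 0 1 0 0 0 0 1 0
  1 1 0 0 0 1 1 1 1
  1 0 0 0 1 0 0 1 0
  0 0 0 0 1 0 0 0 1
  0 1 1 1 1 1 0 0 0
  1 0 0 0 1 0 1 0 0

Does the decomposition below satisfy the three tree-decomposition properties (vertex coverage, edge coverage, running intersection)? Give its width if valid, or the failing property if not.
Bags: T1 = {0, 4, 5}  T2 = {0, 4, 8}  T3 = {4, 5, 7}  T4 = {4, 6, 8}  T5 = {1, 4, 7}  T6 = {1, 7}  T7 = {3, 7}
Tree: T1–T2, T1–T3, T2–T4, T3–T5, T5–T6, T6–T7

A tree decomposition must satisfy three properties: every vertex lies in some bag; for every edge, both endpoints lie together in some bag; and for every vertex, the bags containing it form a connected subtree. Here vertex 2 appears in no bag, so the decomposition is invalid.

No — vertex 2 appears in no bag.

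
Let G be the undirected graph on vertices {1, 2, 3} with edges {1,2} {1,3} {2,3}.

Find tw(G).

2

A width-2 tree decomposition is:
Bags: B1 = {1, 2, 3}
Tree: (single bag)
A single bag containing all 3 vertices is trivially a valid decomposition of width 2. Conversely, {1, 2, 3} is a clique of size 3, and the vertices of any clique must share a bag in every tree decomposition; so some bag has ≥ 3 vertices and tw(G) ≥ 2. The upper and lower bounds meet at 2, so that is the treewidth.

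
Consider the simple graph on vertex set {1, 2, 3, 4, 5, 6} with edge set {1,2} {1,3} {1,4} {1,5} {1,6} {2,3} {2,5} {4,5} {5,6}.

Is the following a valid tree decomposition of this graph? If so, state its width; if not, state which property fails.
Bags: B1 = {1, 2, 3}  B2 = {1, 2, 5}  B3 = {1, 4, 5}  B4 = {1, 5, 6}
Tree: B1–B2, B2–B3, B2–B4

Checking the three conditions: (i) the bags cover all of {1, 2, 3, 4, 5, 6}; (ii) for each edge, some bag contains both endpoints; (iii) the bags containing any fixed vertex form a subtree. All hold, so the decomposition is valid with width 3 − 1 = 2.

Yes; width 2.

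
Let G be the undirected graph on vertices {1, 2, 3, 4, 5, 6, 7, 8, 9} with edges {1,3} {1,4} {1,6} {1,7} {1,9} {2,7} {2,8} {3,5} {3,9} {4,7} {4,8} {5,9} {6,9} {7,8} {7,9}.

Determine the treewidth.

A width-2 tree decomposition is:
Bags: B1 = {1, 3, 9}  B2 = {1, 7, 9}  B3 = {1, 6, 9}  B4 = {1, 4, 7}  B5 = {3, 5, 9}  B6 = {4, 7, 8}  B7 = {2, 7, 8}
Tree: B1–B2, B2–B3, B2–B4, B1–B5, B4–B6, B6–B7
Every bag has size at most 3, so the width is 3 − 1 = 2 and tw(G) ≤ 2. On the other hand G contains the 3-clique {2, 7, 8}. A clique must lie in a single bag of any decomposition, so no decomposition can have width below 2. The upper and lower bounds meet at 2, so that is the treewidth.

2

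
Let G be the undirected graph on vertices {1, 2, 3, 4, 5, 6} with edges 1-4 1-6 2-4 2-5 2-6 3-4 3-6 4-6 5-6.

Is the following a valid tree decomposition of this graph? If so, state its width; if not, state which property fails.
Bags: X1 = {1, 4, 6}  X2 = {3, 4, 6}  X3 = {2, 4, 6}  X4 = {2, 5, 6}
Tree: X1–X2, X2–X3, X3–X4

Vertex coverage: the bags together contain {1, 2, 3, 4, 5, 6}, the full vertex set. Edge coverage: each edge of G has both endpoints in at least one bag. Running intersection: for every vertex, the bags containing it form a connected subtree. All three properties hold, so this is a valid tree decomposition of width max|bag| − 1 = 2, and hence tw(G) ≤ 2.

Yes; width 2.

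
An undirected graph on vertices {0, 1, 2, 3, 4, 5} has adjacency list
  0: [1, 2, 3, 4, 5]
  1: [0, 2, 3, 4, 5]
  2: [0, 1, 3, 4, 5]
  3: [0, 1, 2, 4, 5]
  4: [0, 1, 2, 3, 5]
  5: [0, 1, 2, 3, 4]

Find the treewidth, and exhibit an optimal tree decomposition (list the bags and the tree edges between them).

With just one bag of size 6, the width is 6 − 1 = 5, so tw(G) ≤ 5. For the lower bound, the 6 vertices {0, 1, 2, 3, 4, 5} are pairwise adjacent, and any tree decomposition puts a clique entirely inside one bag — forcing width ≥ 5. Hence tw(G) = 5 exactly.

Treewidth 5.
One such decomposition:
Bags: B1 = {0, 1, 2, 3, 4, 5}
Tree: (single bag)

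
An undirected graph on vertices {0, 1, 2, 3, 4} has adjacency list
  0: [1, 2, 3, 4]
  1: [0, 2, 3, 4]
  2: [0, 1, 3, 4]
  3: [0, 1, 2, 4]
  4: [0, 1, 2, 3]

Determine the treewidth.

4

A width-4 tree decomposition is:
Bags: B1 = {0, 1, 2, 3, 4}
Tree: (single bag)
A single bag containing all 5 vertices is trivially a valid decomposition of width 4. On the other hand G contains the 5-clique {0, 1, 2, 3, 4}. A clique must lie in a single bag of any decomposition, so no decomposition can have width below 4. Hence tw(G) = 4 exactly.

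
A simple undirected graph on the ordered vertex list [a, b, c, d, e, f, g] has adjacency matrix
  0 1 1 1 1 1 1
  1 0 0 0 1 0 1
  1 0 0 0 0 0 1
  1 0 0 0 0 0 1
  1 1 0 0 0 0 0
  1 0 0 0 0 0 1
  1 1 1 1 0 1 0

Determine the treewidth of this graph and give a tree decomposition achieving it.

The largest bag has 3 vertices, giving width 2; this decomposition certifies tw(G) ≤ 2. Conversely, {a, d, g} is a clique of size 3, and the vertices of any clique must share a bag in every tree decomposition; so some bag has ≥ 3 vertices and tw(G) ≥ 2. Hence tw(G) = 2 exactly.

Treewidth 2.
One optimal decomposition is:
Bags: B1 = {a, d, g}  B2 = {a, b, g}  B3 = {a, c, g}  B4 = {a, b, e}  B5 = {a, f, g}
Tree: B1–B2, B2–B3, B2–B4, B1–B5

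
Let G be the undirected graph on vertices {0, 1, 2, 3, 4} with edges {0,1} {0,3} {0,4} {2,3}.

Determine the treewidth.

1

A width-1 tree decomposition is:
Bags: B1 = {0, 3}  B2 = {2, 3}  B3 = {0, 1}  B4 = {0, 4}
Tree: B1–B2, B1–B3, B1–B4
Each bag holds 2 vertices, so the decomposition has width 1, which upper-bounds the treewidth. Any graph with an edge has treewidth ≥ 1, and G has the edge 3–0. Combining the bounds, tw(G) = 1.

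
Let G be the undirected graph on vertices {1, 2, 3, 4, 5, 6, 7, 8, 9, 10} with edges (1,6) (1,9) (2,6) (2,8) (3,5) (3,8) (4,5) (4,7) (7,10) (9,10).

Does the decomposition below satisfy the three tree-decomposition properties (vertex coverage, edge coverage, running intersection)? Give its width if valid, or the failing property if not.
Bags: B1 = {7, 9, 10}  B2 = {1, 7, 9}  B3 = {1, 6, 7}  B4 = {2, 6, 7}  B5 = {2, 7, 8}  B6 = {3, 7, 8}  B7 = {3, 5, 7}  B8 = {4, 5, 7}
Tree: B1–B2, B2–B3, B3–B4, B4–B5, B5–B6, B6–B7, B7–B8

Vertex coverage: the bags together contain {1, 2, 3, 4, 5, 6, 7, 8, 9, 10}, the full vertex set. Edge coverage: each edge of G has both endpoints in at least one bag. Running intersection: for every vertex, the bags containing it form a connected subtree. All three properties hold, so this is a valid tree decomposition of width max|bag| − 1 = 2, and hence tw(G) ≤ 2.

Yes; width 2.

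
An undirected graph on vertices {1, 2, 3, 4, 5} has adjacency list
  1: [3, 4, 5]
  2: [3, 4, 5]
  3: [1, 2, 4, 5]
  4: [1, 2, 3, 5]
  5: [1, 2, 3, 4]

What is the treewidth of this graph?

3

A width-3 tree decomposition is:
Bags: B1 = {1, 3, 4, 5}  B2 = {2, 3, 4, 5}
Tree: B1–B2
The largest bag has 4 vertices, giving width 3; this decomposition certifies tw(G) ≤ 3. For the lower bound, the 4 vertices {1, 3, 4, 5} are pairwise adjacent, and any tree decomposition puts a clique entirely inside one bag — forcing width ≥ 3. Therefore the treewidth is 3.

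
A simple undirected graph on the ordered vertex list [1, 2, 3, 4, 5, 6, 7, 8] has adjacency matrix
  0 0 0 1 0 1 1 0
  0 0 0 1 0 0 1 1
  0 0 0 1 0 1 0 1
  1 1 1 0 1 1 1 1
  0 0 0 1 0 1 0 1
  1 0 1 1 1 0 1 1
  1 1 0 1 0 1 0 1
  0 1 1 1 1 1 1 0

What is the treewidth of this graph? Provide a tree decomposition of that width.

Every bag has size at most 4, so the width is 4 − 1 = 3 and tw(G) ≤ 3. For the lower bound, the 4 vertices {2, 4, 7, 8} are pairwise adjacent, and any tree decomposition puts a clique entirely inside one bag — forcing width ≥ 3. Hence tw(G) = 3 exactly.

Treewidth 3.
One optimal decomposition is:
Bags: B1 = {4, 6, 7, 8}  B2 = {1, 4, 6, 7}  B3 = {4, 5, 6, 8}  B4 = {3, 4, 6, 8}  B5 = {2, 4, 7, 8}
Tree: B1–B2, B1–B3, B1–B4, B1–B5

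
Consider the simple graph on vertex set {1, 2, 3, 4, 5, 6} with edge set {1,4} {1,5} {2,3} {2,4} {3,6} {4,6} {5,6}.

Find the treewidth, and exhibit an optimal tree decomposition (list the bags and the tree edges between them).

The largest bag has 3 vertices, giving width 2; this decomposition certifies tw(G) ≤ 2. Since 2–3–6–4–2 is a cycle in G, G is not acyclic. Forests are exactly the graphs of treewidth ≤ 1, so tw(G) ≥ 2. The upper and lower bounds meet at 2, so that is the treewidth.

Treewidth 2.
Bags: B1 = {2, 3, 4}  B2 = {3, 4, 6}  B3 = {1, 4, 6}  B4 = {1, 5, 6}
Tree: B1–B2, B2–B3, B3–B4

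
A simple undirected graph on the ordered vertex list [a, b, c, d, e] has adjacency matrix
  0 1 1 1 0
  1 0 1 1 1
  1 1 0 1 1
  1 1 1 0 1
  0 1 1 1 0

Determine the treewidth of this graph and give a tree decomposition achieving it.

Each bag holds 4 vertices, so the decomposition has width 3, which upper-bounds the treewidth. On the other hand G contains the 4-clique {b, c, d, e}. A clique must lie in a single bag of any decomposition, so no decomposition can have width below 3. The upper and lower bounds meet at 3, so that is the treewidth.

Treewidth 3.
One optimal decomposition is:
Bags: B1 = {a, b, c, d}  B2 = {b, c, d, e}
Tree: B1–B2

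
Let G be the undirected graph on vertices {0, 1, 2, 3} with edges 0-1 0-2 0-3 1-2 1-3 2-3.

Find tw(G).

3

A width-3 tree decomposition is:
Bags: B1 = {0, 1, 2, 3}
Tree: (single bag)
With just one bag of size 4, the width is 4 − 1 = 3, so tw(G) ≤ 3. On the other hand G contains the 4-clique {0, 1, 2, 3}. A clique must lie in a single bag of any decomposition, so no decomposition can have width below 3. Therefore the treewidth is 3.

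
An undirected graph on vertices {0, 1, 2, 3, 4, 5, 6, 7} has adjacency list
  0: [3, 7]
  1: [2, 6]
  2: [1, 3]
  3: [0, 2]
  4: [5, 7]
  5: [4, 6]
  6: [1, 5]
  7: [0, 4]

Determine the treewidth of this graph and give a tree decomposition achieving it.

Treewidth 2.
One such decomposition:
Bags: B1 = {0, 3, 7}  B2 = {2, 3, 7}  B3 = {1, 2, 7}  B4 = {1, 6, 7}  B5 = {5, 6, 7}  B6 = {4, 5, 7}
Tree: B1–B2, B2–B3, B3–B4, B4–B5, B5–B6

Every bag has size at most 3, so the width is 3 − 1 = 2 and tw(G) ≤ 2. The edges 7–0–3–2–1–6–5–4–7 form a cycle, so G is not a tree and its treewidth is at least 2. Hence tw(G) = 2 exactly.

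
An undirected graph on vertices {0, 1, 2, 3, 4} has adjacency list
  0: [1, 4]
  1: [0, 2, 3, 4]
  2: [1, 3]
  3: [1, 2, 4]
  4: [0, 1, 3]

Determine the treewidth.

2

A width-2 tree decomposition is:
Bags: B1 = {1, 3, 4}  B2 = {0, 1, 4}  B3 = {1, 2, 3}
Tree: B1–B2, B1–B3
Every bag has size at most 3, so the width is 3 − 1 = 2 and tw(G) ≤ 2. Conversely, {0, 1, 4} is a clique of size 3, and the vertices of any clique must share a bag in every tree decomposition; so some bag has ≥ 3 vertices and tw(G) ≥ 2. Hence tw(G) = 2 exactly.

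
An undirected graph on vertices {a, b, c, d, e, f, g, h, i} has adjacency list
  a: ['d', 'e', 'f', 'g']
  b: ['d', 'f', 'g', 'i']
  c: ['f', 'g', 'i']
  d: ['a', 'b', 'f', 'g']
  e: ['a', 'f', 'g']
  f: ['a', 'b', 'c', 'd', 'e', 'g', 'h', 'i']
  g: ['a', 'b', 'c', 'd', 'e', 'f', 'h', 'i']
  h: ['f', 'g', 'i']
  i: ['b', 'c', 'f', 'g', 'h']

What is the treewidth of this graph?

A width-3 tree decomposition is:
Bags: B1 = {b, f, g, i}  B2 = {b, d, f, g}  B3 = {a, d, f, g}  B4 = {a, e, f, g}  B5 = {f, g, h, i}  B6 = {c, f, g, i}
Tree: B1–B2, B2–B3, B3–B4, B1–B5, B5–B6
Each bag holds 4 vertices, so the decomposition has width 3, which upper-bounds the treewidth. On the other hand G contains the 4-clique {a, d, f, g}. A clique must lie in a single bag of any decomposition, so no decomposition can have width below 3. Combining the bounds, tw(G) = 3.

3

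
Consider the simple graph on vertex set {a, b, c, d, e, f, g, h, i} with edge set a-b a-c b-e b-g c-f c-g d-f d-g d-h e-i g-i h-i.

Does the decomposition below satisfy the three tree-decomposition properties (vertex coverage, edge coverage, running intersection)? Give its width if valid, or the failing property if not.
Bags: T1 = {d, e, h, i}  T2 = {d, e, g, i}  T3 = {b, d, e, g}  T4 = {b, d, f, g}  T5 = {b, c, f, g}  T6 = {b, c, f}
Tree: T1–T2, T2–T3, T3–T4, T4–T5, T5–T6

A tree decomposition must satisfy three properties: every vertex lies in some bag; for every edge, both endpoints lie together in some bag; and for every vertex, the bags containing it form a connected subtree. Here vertex a appears in no bag, so the decomposition is invalid.

No — vertex a appears in no bag.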